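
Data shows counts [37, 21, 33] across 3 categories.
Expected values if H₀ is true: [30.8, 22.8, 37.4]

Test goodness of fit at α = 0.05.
Chi-square goodness of fit test:
H₀: observed counts match expected distribution
H₁: observed counts differ from expected distribution
df = k - 1 = 2
χ² = Σ(O - E)²/E
   = (37 - 30.8)²/30.8 + (21 - 22.8)²/22.8 + (33 - 37.4)²/37.4
   = 1.248 + 0.142 + 0.518
   = 1.91
p-value = 0.3852

Since p-value > α = 0.05, we fail to reject H₀.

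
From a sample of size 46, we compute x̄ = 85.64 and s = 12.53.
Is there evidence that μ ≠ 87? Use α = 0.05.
One-sample t-test:
H₀: μ = 87
H₁: μ ≠ 87
df = n - 1 = 45
t = (x̄ - μ₀) / (s/√n) = (85.64 - 87) / (12.53/√46) = -0.736
p-value = 0.4655

Since p-value > α = 0.05, we fail to reject H₀.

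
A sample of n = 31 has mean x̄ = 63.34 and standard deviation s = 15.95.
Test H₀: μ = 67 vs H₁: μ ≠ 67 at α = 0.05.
One-sample t-test:
H₀: μ = 67
H₁: μ ≠ 67
df = n - 1 = 30
t = (x̄ - μ₀) / (s/√n) = (63.34 - 67) / (15.95/√31) = -1.278
p-value = 0.2112

Since p-value > α = 0.05, we fail to reject H₀.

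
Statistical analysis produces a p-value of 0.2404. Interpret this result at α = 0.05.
Since p = 0.2404 > α = 0.05, fail to reject H₀.
There is insufficient evidence to reject the null hypothesis; the result is not statistically significant at the 0.05 level.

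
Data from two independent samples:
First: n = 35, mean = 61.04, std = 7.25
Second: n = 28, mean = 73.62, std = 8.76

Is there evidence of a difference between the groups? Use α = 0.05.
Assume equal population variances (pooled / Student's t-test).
Student's two-sample t-test (equal variances):
H₀: μ₁ = μ₂
H₁: μ₁ ≠ μ₂
df = n₁ + n₂ - 2 = 61
Pooled variance s_p² = [(n₁-1)s₁² + (n₂-1)s₂²] / (n₁ + n₂ - 2) = [(34)(7.25²) + (27)(8.76²)] / 61 = 63.2630
SE = √(s_p²(1/n₁ + 1/n₂)) = √(63.2630 × (1/35 + 1/28)) = 2.0167
t = (x̄₁ - x̄₂) / SE = (61.04 - 73.62) / 2.0167 = -12.58 / 2.0167 = -6.238
p-value < 0.0001

Since p-value < α = 0.05, we reject H₀.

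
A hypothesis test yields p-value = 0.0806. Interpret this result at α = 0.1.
Since p = 0.0806 < α = 0.1, reject H₀.
There is sufficient evidence to reject the null hypothesis; the result is statistically significant at the 0.1 level.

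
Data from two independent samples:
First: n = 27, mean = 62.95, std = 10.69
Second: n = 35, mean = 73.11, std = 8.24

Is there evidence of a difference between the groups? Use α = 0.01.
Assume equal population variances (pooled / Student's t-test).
Student's two-sample t-test (equal variances):
H₀: μ₁ = μ₂
H₁: μ₁ ≠ μ₂
df = n₁ + n₂ - 2 = 60
Pooled variance s_p² = [(n₁-1)s₁² + (n₂-1)s₂²] / (n₁ + n₂ - 2) = [(26)(10.69²) + (34)(8.24²)] / 60 = 87.9950
SE = √(s_p²(1/n₁ + 1/n₂)) = √(87.9950 × (1/27 + 1/35)) = 2.4028
t = (x̄₁ - x̄₂) / SE = (62.95 - 73.11) / 2.4028 = -10.16 / 2.4028 = -4.228
p-value = 0.0001

Since p-value < α = 0.01, we reject H₀.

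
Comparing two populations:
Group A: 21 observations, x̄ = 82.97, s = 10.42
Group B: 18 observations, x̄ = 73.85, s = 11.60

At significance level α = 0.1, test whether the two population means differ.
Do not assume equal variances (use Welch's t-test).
Welch's two-sample t-test:
H₀: μ₁ = μ₂
H₁: μ₁ ≠ μ₂
s₁²/n₁ = 10.42²/21 = 5.1703,  s₂²/n₂ = 11.60²/18 = 7.4756
SE = √(s₁²/n₁ + s₂²/n₂) = √(5.1703 + 7.4756) = 3.5561
df (Welch-Satterthwaite) = (s₁²/n₁ + s₂²/n₂)² / [(s₁²/n₁)²/(n₁-1) + (s₂²/n₂)²/(n₂-1)] ≈ 34.59
t = (x̄₁ - x̄₂) / SE = (82.97 - 73.85) / 3.5561 = 9.12 / 3.5561 = 2.565
p-value = 0.0148

Since p-value < α = 0.1, we reject H₀.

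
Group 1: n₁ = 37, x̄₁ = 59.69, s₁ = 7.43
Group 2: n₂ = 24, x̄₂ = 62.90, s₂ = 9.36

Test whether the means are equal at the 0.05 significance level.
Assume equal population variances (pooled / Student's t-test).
Student's two-sample t-test (equal variances):
H₀: μ₁ = μ₂
H₁: μ₁ ≠ μ₂
df = n₁ + n₂ - 2 = 59
Pooled variance s_p² = [(n₁-1)s₁² + (n₂-1)s₂²] / (n₁ + n₂ - 2) = [(36)(7.43²) + (23)(9.36²)] / 59 = 67.8372
SE = √(s_p²(1/n₁ + 1/n₂)) = √(67.8372 × (1/37 + 1/24)) = 2.1587
t = (x̄₁ - x̄₂) / SE = (59.69 - 62.90) / 2.1587 = -3.21 / 2.1587 = -1.487
p-value = 0.1423

Since p-value > α = 0.05, we fail to reject H₀.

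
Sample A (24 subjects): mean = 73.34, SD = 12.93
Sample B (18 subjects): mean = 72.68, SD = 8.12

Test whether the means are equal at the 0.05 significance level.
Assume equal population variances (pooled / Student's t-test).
Student's two-sample t-test (equal variances):
H₀: μ₁ = μ₂
H₁: μ₁ ≠ μ₂
df = n₁ + n₂ - 2 = 40
Pooled variance s_p² = [(n₁-1)s₁² + (n₂-1)s₂²] / (n₁ + n₂ - 2) = [(23)(12.93²) + (17)(8.12²)] / 40 = 124.1534
SE = √(s_p²(1/n₁ + 1/n₂)) = √(124.1534 × (1/24 + 1/18)) = 3.4743
t = (x̄₁ - x̄₂) / SE = (73.34 - 72.68) / 3.4743 = 0.66 / 3.4743 = 0.190
p-value = 0.8503

Since p-value > α = 0.05, we fail to reject H₀.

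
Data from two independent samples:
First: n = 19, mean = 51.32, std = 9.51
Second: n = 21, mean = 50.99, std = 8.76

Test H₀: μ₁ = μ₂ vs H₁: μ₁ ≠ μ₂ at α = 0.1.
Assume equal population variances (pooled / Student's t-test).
Student's two-sample t-test (equal variances):
H₀: μ₁ = μ₂
H₁: μ₁ ≠ μ₂
df = n₁ + n₂ - 2 = 38
Pooled variance s_p² = [(n₁-1)s₁² + (n₂-1)s₂²] / (n₁ + n₂ - 2) = [(18)(9.51²) + (20)(8.76²)] / 38 = 83.2283
SE = √(s_p²(1/n₁ + 1/n₂)) = √(83.2283 × (1/19 + 1/21)) = 2.8885
t = (x̄₁ - x̄₂) / SE = (51.32 - 50.99) / 2.8885 = 0.33 / 2.8885 = 0.114
p-value = 0.9096

Since p-value > α = 0.1, we fail to reject H₀.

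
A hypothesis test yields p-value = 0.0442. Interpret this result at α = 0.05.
Since p = 0.0442 < α = 0.05, reject H₀.
There is sufficient evidence to reject the null hypothesis; the result is statistically significant at the 0.05 level.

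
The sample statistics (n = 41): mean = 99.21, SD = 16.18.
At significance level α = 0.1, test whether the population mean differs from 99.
One-sample t-test:
H₀: μ = 99
H₁: μ ≠ 99
df = n - 1 = 40
t = (x̄ - μ₀) / (s/√n) = (99.21 - 99) / (16.18/√41) = 0.083
p-value = 0.9342

Since p-value > α = 0.1, we fail to reject H₀.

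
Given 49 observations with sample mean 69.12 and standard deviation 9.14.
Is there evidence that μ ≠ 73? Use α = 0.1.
One-sample t-test:
H₀: μ = 73
H₁: μ ≠ 73
df = n - 1 = 48
t = (x̄ - μ₀) / (s/√n) = (69.12 - 73) / (9.14/√49) = -2.972
p-value = 0.0046

Since p-value < α = 0.1, we reject H₀.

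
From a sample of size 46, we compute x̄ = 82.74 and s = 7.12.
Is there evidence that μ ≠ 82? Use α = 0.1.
One-sample t-test:
H₀: μ = 82
H₁: μ ≠ 82
df = n - 1 = 45
t = (x̄ - μ₀) / (s/√n) = (82.74 - 82) / (7.12/√46) = 0.705
p-value = 0.4845

Since p-value > α = 0.1, we fail to reject H₀.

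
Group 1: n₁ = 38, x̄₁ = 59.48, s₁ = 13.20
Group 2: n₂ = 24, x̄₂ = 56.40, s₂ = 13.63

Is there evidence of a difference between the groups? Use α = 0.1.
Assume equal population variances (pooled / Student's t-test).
Student's two-sample t-test (equal variances):
H₀: μ₁ = μ₂
H₁: μ₁ ≠ μ₂
df = n₁ + n₂ - 2 = 60
Pooled variance s_p² = [(n₁-1)s₁² + (n₂-1)s₂²] / (n₁ + n₂ - 2) = [(37)(13.20²) + (23)(13.63²)] / 60 = 178.6625
SE = √(s_p²(1/n₁ + 1/n₂)) = √(178.6625 × (1/38 + 1/24)) = 3.4851
t = (x̄₁ - x̄₂) / SE = (59.48 - 56.40) / 3.4851 = 3.08 / 3.4851 = 0.884
p-value = 0.3804

Since p-value > α = 0.1, we fail to reject H₀.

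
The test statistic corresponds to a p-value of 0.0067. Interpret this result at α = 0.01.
Since p = 0.0067 < α = 0.01, reject H₀.
There is sufficient evidence to reject the null hypothesis; the result is statistically significant at the 0.01 level.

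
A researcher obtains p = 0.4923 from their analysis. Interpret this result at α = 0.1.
Since p = 0.4923 > α = 0.1, fail to reject H₀.
There is insufficient evidence to reject the null hypothesis; the result is not statistically significant at the 0.1 level.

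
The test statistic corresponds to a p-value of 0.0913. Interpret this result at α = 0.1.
Since p = 0.0913 < α = 0.1, reject H₀.
There is sufficient evidence to reject the null hypothesis; the result is statistically significant at the 0.1 level.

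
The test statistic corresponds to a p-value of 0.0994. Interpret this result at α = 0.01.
Since p = 0.0994 > α = 0.01, fail to reject H₀.
There is insufficient evidence to reject the null hypothesis; the result is not statistically significant at the 0.01 level.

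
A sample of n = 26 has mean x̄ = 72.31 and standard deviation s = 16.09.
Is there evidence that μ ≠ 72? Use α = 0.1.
One-sample t-test:
H₀: μ = 72
H₁: μ ≠ 72
df = n - 1 = 25
t = (x̄ - μ₀) / (s/√n) = (72.31 - 72) / (16.09/√26) = 0.098
p-value = 0.9225

Since p-value > α = 0.1, we fail to reject H₀.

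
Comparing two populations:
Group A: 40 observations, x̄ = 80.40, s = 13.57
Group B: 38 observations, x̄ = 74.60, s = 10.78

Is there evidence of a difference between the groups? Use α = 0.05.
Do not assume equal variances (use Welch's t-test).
Welch's two-sample t-test:
H₀: μ₁ = μ₂
H₁: μ₁ ≠ μ₂
s₁²/n₁ = 13.57²/40 = 4.6036,  s₂²/n₂ = 10.78²/38 = 3.0581
SE = √(s₁²/n₁ + s₂²/n₂) = √(4.6036 + 3.0581) = 2.7680
df (Welch-Satterthwaite) = (s₁²/n₁ + s₂²/n₂)² / [(s₁²/n₁)²/(n₁-1) + (s₂²/n₂)²/(n₂-1)] ≈ 73.73
t = (x̄₁ - x̄₂) / SE = (80.40 - 74.60) / 2.7680 = 5.80 / 2.7680 = 2.095
p-value = 0.0396

Since p-value < α = 0.05, we reject H₀.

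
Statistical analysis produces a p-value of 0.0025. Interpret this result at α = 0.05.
Since p = 0.0025 < α = 0.05, reject H₀.
There is sufficient evidence to reject the null hypothesis; the result is statistically significant at the 0.05 level.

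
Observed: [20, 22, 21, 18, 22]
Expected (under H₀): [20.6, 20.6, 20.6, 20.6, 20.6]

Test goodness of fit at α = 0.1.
Chi-square goodness of fit test:
H₀: observed counts match expected distribution
H₁: observed counts differ from expected distribution
df = k - 1 = 4
χ² = Σ(O - E)²/E
   = (20 - 20.6)²/20.6 + (22 - 20.6)²/20.6 + (21 - 20.6)²/20.6 + (18 - 20.6)²/20.6 + (22 - 20.6)²/20.6
   = 0.017 + 0.095 + 0.008 + 0.328 + 0.095
   = 0.54
p-value = 0.9691

Since p-value > α = 0.1, we fail to reject H₀.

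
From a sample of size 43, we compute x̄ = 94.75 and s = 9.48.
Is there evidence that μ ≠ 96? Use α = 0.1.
One-sample t-test:
H₀: μ = 96
H₁: μ ≠ 96
df = n - 1 = 42
t = (x̄ - μ₀) / (s/√n) = (94.75 - 96) / (9.48/√43) = -0.865
p-value = 0.3921

Since p-value > α = 0.1, we fail to reject H₀.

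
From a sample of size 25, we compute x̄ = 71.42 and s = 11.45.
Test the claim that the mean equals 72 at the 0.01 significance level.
One-sample t-test:
H₀: μ = 72
H₁: μ ≠ 72
df = n - 1 = 24
t = (x̄ - μ₀) / (s/√n) = (71.42 - 72) / (11.45/√25) = -0.253
p-value = 0.8022

Since p-value > α = 0.01, we fail to reject H₀.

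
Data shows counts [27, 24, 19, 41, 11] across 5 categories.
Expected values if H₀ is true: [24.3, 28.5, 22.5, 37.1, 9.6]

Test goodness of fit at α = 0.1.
Chi-square goodness of fit test:
H₀: observed counts match expected distribution
H₁: observed counts differ from expected distribution
df = k - 1 = 4
χ² = Σ(O - E)²/E
   = (27 - 24.3)²/24.3 + (24 - 28.5)²/28.5 + (19 - 22.5)²/22.5 + (41 - 37.1)²/37.1 + (11 - 9.6)²/9.6
   = 0.300 + 0.711 + 0.544 + 0.410 + 0.204
   = 2.17
p-value = 0.7047

Since p-value > α = 0.1, we fail to reject H₀.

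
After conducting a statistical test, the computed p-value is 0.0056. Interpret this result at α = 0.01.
Since p = 0.0056 < α = 0.01, reject H₀.
There is sufficient evidence to reject the null hypothesis; the result is statistically significant at the 0.01 level.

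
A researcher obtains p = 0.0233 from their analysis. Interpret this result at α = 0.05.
Since p = 0.0233 < α = 0.05, reject H₀.
There is sufficient evidence to reject the null hypothesis; the result is statistically significant at the 0.05 level.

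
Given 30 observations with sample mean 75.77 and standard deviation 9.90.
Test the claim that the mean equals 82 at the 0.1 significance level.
One-sample t-test:
H₀: μ = 82
H₁: μ ≠ 82
df = n - 1 = 29
t = (x̄ - μ₀) / (s/√n) = (75.77 - 82) / (9.90/√30) = -3.447
p-value = 0.0018

Since p-value < α = 0.1, we reject H₀.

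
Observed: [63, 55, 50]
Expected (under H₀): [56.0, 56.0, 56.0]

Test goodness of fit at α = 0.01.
Chi-square goodness of fit test:
H₀: observed counts match expected distribution
H₁: observed counts differ from expected distribution
df = k - 1 = 2
χ² = Σ(O - E)²/E
   = (63 - 56.0)²/56.0 + (55 - 56.0)²/56.0 + (50 - 56.0)²/56.0
   = 0.875 + 0.018 + 0.643
   = 1.54
p-value = 0.4640

Since p-value > α = 0.01, we fail to reject H₀.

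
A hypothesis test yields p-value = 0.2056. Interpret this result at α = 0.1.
Since p = 0.2056 > α = 0.1, fail to reject H₀.
There is insufficient evidence to reject the null hypothesis; the result is not statistically significant at the 0.1 level.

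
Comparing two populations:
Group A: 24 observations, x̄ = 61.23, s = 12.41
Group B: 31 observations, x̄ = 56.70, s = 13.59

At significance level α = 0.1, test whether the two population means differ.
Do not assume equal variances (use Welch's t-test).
Welch's two-sample t-test:
H₀: μ₁ = μ₂
H₁: μ₁ ≠ μ₂
s₁²/n₁ = 12.41²/24 = 6.4170,  s₂²/n₂ = 13.59²/31 = 5.9577
SE = √(s₁²/n₁ + s₂²/n₂) = √(6.4170 + 5.9577) = 3.5178
df (Welch-Satterthwaite) = (s₁²/n₁ + s₂²/n₂)² / [(s₁²/n₁)²/(n₁-1) + (s₂²/n₂)²/(n₂-1)] ≈ 51.50
t = (x̄₁ - x̄₂) / SE = (61.23 - 56.70) / 3.5178 = 4.53 / 3.5178 = 1.288
p-value = 0.2036

Since p-value > α = 0.1, we fail to reject H₀.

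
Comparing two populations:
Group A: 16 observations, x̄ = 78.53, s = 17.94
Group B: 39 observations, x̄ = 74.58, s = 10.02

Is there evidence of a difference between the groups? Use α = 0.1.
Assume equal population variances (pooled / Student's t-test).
Student's two-sample t-test (equal variances):
H₀: μ₁ = μ₂
H₁: μ₁ ≠ μ₂
df = n₁ + n₂ - 2 = 53
Pooled variance s_p² = [(n₁-1)s₁² + (n₂-1)s₂²] / (n₁ + n₂ - 2) = [(15)(17.94²) + (38)(10.02²)] / 53 = 163.0730
SE = √(s_p²(1/n₁ + 1/n₂)) = √(163.0730 × (1/16 + 1/39)) = 3.7912
t = (x̄₁ - x̄₂) / SE = (78.53 - 74.58) / 3.7912 = 3.95 / 3.7912 = 1.042
p-value = 0.3022

Since p-value > α = 0.1, we fail to reject H₀.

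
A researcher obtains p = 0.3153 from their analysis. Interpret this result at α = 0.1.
Since p = 0.3153 > α = 0.1, fail to reject H₀.
There is insufficient evidence to reject the null hypothesis; the result is not statistically significant at the 0.1 level.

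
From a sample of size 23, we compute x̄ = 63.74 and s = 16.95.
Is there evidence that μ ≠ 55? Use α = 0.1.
One-sample t-test:
H₀: μ = 55
H₁: μ ≠ 55
df = n - 1 = 22
t = (x̄ - μ₀) / (s/√n) = (63.74 - 55) / (16.95/√23) = 2.473
p-value = 0.0216

Since p-value < α = 0.1, we reject H₀.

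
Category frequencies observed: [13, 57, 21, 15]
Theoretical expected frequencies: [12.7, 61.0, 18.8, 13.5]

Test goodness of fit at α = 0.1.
Chi-square goodness of fit test:
H₀: observed counts match expected distribution
H₁: observed counts differ from expected distribution
df = k - 1 = 3
χ² = Σ(O - E)²/E
   = (13 - 12.7)²/12.7 + (57 - 61.0)²/61.0 + (21 - 18.8)²/18.8 + (15 - 13.5)²/13.5
   = 0.007 + 0.262 + 0.257 + 0.167
   = 0.69
p-value = 0.8747

Since p-value > α = 0.1, we fail to reject H₀.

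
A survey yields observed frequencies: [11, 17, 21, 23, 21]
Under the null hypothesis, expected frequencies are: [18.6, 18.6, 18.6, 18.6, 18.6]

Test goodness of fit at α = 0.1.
Chi-square goodness of fit test:
H₀: observed counts match expected distribution
H₁: observed counts differ from expected distribution
df = k - 1 = 4
χ² = Σ(O - E)²/E
   = (11 - 18.6)²/18.6 + (17 - 18.6)²/18.6 + (21 - 18.6)²/18.6 + (23 - 18.6)²/18.6 + (21 - 18.6)²/18.6
   = 3.105 + 0.138 + 0.310 + 1.041 + 0.310
   = 4.90
p-value = 0.2974

Since p-value > α = 0.1, we fail to reject H₀.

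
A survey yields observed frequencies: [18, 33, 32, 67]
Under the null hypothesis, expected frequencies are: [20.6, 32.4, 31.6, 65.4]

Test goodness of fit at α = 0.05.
Chi-square goodness of fit test:
H₀: observed counts match expected distribution
H₁: observed counts differ from expected distribution
df = k - 1 = 3
χ² = Σ(O - E)²/E
   = (18 - 20.6)²/20.6 + (33 - 32.4)²/32.4 + (32 - 31.6)²/31.6 + (67 - 65.4)²/65.4
   = 0.328 + 0.011 + 0.005 + 0.039
   = 0.38
p-value = 0.9436

Since p-value > α = 0.05, we fail to reject H₀.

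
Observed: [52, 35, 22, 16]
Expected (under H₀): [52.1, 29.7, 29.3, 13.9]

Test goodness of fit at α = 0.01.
Chi-square goodness of fit test:
H₀: observed counts match expected distribution
H₁: observed counts differ from expected distribution
df = k - 1 = 3
χ² = Σ(O - E)²/E
   = (52 - 52.1)²/52.1 + (35 - 29.7)²/29.7 + (22 - 29.3)²/29.3 + (16 - 13.9)²/13.9
   = 0.000 + 0.946 + 1.819 + 0.317
   = 3.08
p-value = 0.3792

Since p-value > α = 0.01, we fail to reject H₀.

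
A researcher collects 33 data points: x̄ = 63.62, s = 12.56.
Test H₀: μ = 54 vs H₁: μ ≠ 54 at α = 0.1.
One-sample t-test:
H₀: μ = 54
H₁: μ ≠ 54
df = n - 1 = 32
t = (x̄ - μ₀) / (s/√n) = (63.62 - 54) / (12.56/√33) = 4.400
p-value = 0.0001

Since p-value < α = 0.1, we reject H₀.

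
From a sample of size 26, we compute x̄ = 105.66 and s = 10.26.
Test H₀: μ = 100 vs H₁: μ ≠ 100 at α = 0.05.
One-sample t-test:
H₀: μ = 100
H₁: μ ≠ 100
df = n - 1 = 25
t = (x̄ - μ₀) / (s/√n) = (105.66 - 100) / (10.26/√26) = 2.813
p-value = 0.0094

Since p-value < α = 0.05, we reject H₀.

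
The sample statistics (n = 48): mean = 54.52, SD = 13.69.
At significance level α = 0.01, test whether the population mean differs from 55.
One-sample t-test:
H₀: μ = 55
H₁: μ ≠ 55
df = n - 1 = 47
t = (x̄ - μ₀) / (s/√n) = (54.52 - 55) / (13.69/√48) = -0.243
p-value = 0.8091

Since p-value > α = 0.01, we fail to reject H₀.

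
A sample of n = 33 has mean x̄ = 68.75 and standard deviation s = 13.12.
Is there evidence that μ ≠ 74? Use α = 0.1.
One-sample t-test:
H₀: μ = 74
H₁: μ ≠ 74
df = n - 1 = 32
t = (x̄ - μ₀) / (s/√n) = (68.75 - 74) / (13.12/√33) = -2.299
p-value = 0.0282

Since p-value < α = 0.1, we reject H₀.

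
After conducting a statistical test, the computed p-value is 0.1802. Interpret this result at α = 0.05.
Since p = 0.1802 > α = 0.05, fail to reject H₀.
There is insufficient evidence to reject the null hypothesis; the result is not statistically significant at the 0.05 level.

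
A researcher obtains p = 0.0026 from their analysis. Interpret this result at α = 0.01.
Since p = 0.0026 < α = 0.01, reject H₀.
There is sufficient evidence to reject the null hypothesis; the result is statistically significant at the 0.01 level.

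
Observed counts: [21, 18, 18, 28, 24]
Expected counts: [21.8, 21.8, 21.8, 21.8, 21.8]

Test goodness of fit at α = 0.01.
Chi-square goodness of fit test:
H₀: observed counts match expected distribution
H₁: observed counts differ from expected distribution
df = k - 1 = 4
χ² = Σ(O - E)²/E
   = (21 - 21.8)²/21.8 + (18 - 21.8)²/21.8 + (18 - 21.8)²/21.8 + (28 - 21.8)²/21.8 + (24 - 21.8)²/21.8
   = 0.029 + 0.662 + 0.662 + 1.763 + 0.222
   = 3.34
p-value = 0.5027

Since p-value > α = 0.01, we fail to reject H₀.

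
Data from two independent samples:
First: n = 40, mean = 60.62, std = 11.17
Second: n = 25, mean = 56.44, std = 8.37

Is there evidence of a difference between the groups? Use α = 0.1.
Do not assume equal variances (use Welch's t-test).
Welch's two-sample t-test:
H₀: μ₁ = μ₂
H₁: μ₁ ≠ μ₂
s₁²/n₁ = 11.17²/40 = 3.1192,  s₂²/n₂ = 8.37²/25 = 2.8023
SE = √(s₁²/n₁ + s₂²/n₂) = √(3.1192 + 2.8023) = 2.4334
df (Welch-Satterthwaite) = (s₁²/n₁ + s₂²/n₂)² / [(s₁²/n₁)²/(n₁-1) + (s₂²/n₂)²/(n₂-1)] ≈ 60.80
t = (x̄₁ - x̄₂) / SE = (60.62 - 56.44) / 2.4334 = 4.18 / 2.4334 = 1.718
p-value = 0.0909

Since p-value < α = 0.1, we reject H₀.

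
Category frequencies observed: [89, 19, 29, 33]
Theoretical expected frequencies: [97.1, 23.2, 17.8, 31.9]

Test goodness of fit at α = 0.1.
Chi-square goodness of fit test:
H₀: observed counts match expected distribution
H₁: observed counts differ from expected distribution
df = k - 1 = 3
χ² = Σ(O - E)²/E
   = (89 - 97.1)²/97.1 + (19 - 23.2)²/23.2 + (29 - 17.8)²/17.8 + (33 - 31.9)²/31.9
   = 0.676 + 0.760 + 7.047 + 0.038
   = 8.52
p-value = 0.0364

Since p-value < α = 0.1, we reject H₀.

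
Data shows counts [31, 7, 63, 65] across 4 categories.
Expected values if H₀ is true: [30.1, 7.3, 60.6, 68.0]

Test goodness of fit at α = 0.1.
Chi-square goodness of fit test:
H₀: observed counts match expected distribution
H₁: observed counts differ from expected distribution
df = k - 1 = 3
χ² = Σ(O - E)²/E
   = (31 - 30.1)²/30.1 + (7 - 7.3)²/7.3 + (63 - 60.6)²/60.6 + (65 - 68.0)²/68.0
   = 0.027 + 0.012 + 0.095 + 0.132
   = 0.27
p-value = 0.9662

Since p-value > α = 0.1, we fail to reject H₀.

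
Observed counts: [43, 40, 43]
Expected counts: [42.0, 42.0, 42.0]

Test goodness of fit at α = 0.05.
Chi-square goodness of fit test:
H₀: observed counts match expected distribution
H₁: observed counts differ from expected distribution
df = k - 1 = 2
χ² = Σ(O - E)²/E
   = (43 - 42.0)²/42.0 + (40 - 42.0)²/42.0 + (43 - 42.0)²/42.0
   = 0.024 + 0.095 + 0.024
   = 0.14
p-value = 0.9311

Since p-value > α = 0.05, we fail to reject H₀.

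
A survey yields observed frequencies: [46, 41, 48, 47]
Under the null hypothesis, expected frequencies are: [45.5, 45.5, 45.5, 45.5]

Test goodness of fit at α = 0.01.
Chi-square goodness of fit test:
H₀: observed counts match expected distribution
H₁: observed counts differ from expected distribution
df = k - 1 = 3
χ² = Σ(O - E)²/E
   = (46 - 45.5)²/45.5 + (41 - 45.5)²/45.5 + (48 - 45.5)²/45.5 + (47 - 45.5)²/45.5
   = 0.005 + 0.445 + 0.137 + 0.049
   = 0.64
p-value = 0.8878

Since p-value > α = 0.01, we fail to reject H₀.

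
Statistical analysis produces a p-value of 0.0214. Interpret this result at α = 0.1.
Since p = 0.0214 < α = 0.1, reject H₀.
There is sufficient evidence to reject the null hypothesis; the result is statistically significant at the 0.1 level.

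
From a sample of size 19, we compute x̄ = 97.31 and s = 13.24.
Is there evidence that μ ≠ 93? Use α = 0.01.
One-sample t-test:
H₀: μ = 93
H₁: μ ≠ 93
df = n - 1 = 18
t = (x̄ - μ₀) / (s/√n) = (97.31 - 93) / (13.24/√19) = 1.419
p-value = 0.1730

Since p-value > α = 0.01, we fail to reject H₀.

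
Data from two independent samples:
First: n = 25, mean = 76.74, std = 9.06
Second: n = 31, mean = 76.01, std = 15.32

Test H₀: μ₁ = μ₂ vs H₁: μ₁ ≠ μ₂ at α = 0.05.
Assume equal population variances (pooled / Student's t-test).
Student's two-sample t-test (equal variances):
H₀: μ₁ = μ₂
H₁: μ₁ ≠ μ₂
df = n₁ + n₂ - 2 = 54
Pooled variance s_p² = [(n₁-1)s₁² + (n₂-1)s₂²] / (n₁ + n₂ - 2) = [(24)(9.06²) + (30)(15.32²)] / 54 = 166.8718
SE = √(s_p²(1/n₁ + 1/n₂)) = √(166.8718 × (1/25 + 1/31)) = 3.4724
t = (x̄₁ - x̄₂) / SE = (76.74 - 76.01) / 3.4724 = 0.73 / 3.4724 = 0.210
p-value = 0.8343

Since p-value > α = 0.05, we fail to reject H₀.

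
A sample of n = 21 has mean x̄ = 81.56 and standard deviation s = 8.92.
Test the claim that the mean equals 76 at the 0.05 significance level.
One-sample t-test:
H₀: μ = 76
H₁: μ ≠ 76
df = n - 1 = 20
t = (x̄ - μ₀) / (s/√n) = (81.56 - 76) / (8.92/√21) = 2.856
p-value = 0.0098

Since p-value < α = 0.05, we reject H₀.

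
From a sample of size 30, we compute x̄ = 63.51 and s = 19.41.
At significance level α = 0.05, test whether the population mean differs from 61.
One-sample t-test:
H₀: μ = 61
H₁: μ ≠ 61
df = n - 1 = 29
t = (x̄ - μ₀) / (s/√n) = (63.51 - 61) / (19.41/√30) = 0.708
p-value = 0.4844

Since p-value > α = 0.05, we fail to reject H₀.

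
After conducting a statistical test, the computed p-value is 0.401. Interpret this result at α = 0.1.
Since p = 0.401 > α = 0.1, fail to reject H₀.
There is insufficient evidence to reject the null hypothesis; the result is not statistically significant at the 0.1 level.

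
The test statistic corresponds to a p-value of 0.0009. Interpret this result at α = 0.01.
Since p = 0.0009 < α = 0.01, reject H₀.
There is sufficient evidence to reject the null hypothesis; the result is statistically significant at the 0.01 level.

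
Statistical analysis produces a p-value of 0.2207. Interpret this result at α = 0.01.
Since p = 0.2207 > α = 0.01, fail to reject H₀.
There is insufficient evidence to reject the null hypothesis; the result is not statistically significant at the 0.01 level.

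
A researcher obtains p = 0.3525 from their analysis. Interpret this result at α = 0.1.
Since p = 0.3525 > α = 0.1, fail to reject H₀.
There is insufficient evidence to reject the null hypothesis; the result is not statistically significant at the 0.1 level.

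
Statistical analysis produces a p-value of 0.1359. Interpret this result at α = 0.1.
Since p = 0.1359 > α = 0.1, fail to reject H₀.
There is insufficient evidence to reject the null hypothesis; the result is not statistically significant at the 0.1 level.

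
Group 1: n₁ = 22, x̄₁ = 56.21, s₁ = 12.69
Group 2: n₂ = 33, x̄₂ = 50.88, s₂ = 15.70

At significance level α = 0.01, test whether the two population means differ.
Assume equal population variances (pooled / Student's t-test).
Student's two-sample t-test (equal variances):
H₀: μ₁ = μ₂
H₁: μ₁ ≠ μ₂
df = n₁ + n₂ - 2 = 53
Pooled variance s_p² = [(n₁-1)s₁² + (n₂-1)s₂²] / (n₁ + n₂ - 2) = [(21)(12.69²) + (32)(15.70²)] / 53 = 212.6309
SE = √(s_p²(1/n₁ + 1/n₂)) = √(212.6309 × (1/22 + 1/33)) = 4.0135
t = (x̄₁ - x̄₂) / SE = (56.21 - 50.88) / 4.0135 = 5.33 / 4.0135 = 1.328
p-value = 0.1899

Since p-value > α = 0.01, we fail to reject H₀.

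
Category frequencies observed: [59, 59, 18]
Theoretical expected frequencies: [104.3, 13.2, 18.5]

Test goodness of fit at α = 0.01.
Chi-square goodness of fit test:
H₀: observed counts match expected distribution
H₁: observed counts differ from expected distribution
df = k - 1 = 2
χ² = Σ(O - E)²/E
   = (59 - 104.3)²/104.3 + (59 - 13.2)²/13.2 + (18 - 18.5)²/18.5
   = 19.675 + 158.912 + 0.014
   = 178.60
p-value < 0.0001

Since p-value < α = 0.01, we reject H₀.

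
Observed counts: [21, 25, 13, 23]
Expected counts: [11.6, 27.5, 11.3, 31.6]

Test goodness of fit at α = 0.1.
Chi-square goodness of fit test:
H₀: observed counts match expected distribution
H₁: observed counts differ from expected distribution
df = k - 1 = 3
χ² = Σ(O - E)²/E
   = (21 - 11.6)²/11.6 + (25 - 27.5)²/27.5 + (13 - 11.3)²/11.3 + (23 - 31.6)²/31.6
   = 7.617 + 0.227 + 0.256 + 2.341
   = 10.44
p-value = 0.0152

Since p-value < α = 0.1, we reject H₀.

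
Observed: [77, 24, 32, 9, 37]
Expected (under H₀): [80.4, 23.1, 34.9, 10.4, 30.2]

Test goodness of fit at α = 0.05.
Chi-square goodness of fit test:
H₀: observed counts match expected distribution
H₁: observed counts differ from expected distribution
df = k - 1 = 4
χ² = Σ(O - E)²/E
   = (77 - 80.4)²/80.4 + (24 - 23.1)²/23.1 + (32 - 34.9)²/34.9 + (9 - 10.4)²/10.4 + (37 - 30.2)²/30.2
   = 0.144 + 0.035 + 0.241 + 0.188 + 1.531
   = 2.14
p-value = 0.7101

Since p-value > α = 0.05, we fail to reject H₀.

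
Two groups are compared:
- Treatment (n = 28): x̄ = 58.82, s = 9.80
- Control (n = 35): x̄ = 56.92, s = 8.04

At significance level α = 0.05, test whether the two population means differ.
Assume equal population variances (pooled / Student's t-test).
Student's two-sample t-test (equal variances):
H₀: μ₁ = μ₂
H₁: μ₁ ≠ μ₂
df = n₁ + n₂ - 2 = 61
Pooled variance s_p² = [(n₁-1)s₁² + (n₂-1)s₂²] / (n₁ + n₂ - 2) = [(27)(9.80²) + (34)(8.04²)] / 61 = 78.5393
SE = √(s_p²(1/n₁ + 1/n₂)) = √(78.5393 × (1/28 + 1/35)) = 2.2470
t = (x̄₁ - x̄₂) / SE = (58.82 - 56.92) / 2.2470 = 1.90 / 2.2470 = 0.846
p-value = 0.4011

Since p-value > α = 0.05, we fail to reject H₀.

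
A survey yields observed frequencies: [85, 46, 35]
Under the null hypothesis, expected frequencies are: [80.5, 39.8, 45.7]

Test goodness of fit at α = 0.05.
Chi-square goodness of fit test:
H₀: observed counts match expected distribution
H₁: observed counts differ from expected distribution
df = k - 1 = 2
χ² = Σ(O - E)²/E
   = (85 - 80.5)²/80.5 + (46 - 39.8)²/39.8 + (35 - 45.7)²/45.7
   = 0.252 + 0.966 + 2.505
   = 3.72
p-value = 0.1555

Since p-value > α = 0.05, we fail to reject H₀.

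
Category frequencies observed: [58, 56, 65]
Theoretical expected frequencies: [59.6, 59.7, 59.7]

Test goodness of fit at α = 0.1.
Chi-square goodness of fit test:
H₀: observed counts match expected distribution
H₁: observed counts differ from expected distribution
df = k - 1 = 2
χ² = Σ(O - E)²/E
   = (58 - 59.6)²/59.6 + (56 - 59.7)²/59.7 + (65 - 59.7)²/59.7
   = 0.043 + 0.229 + 0.471
   = 0.74
p-value = 0.6898

Since p-value > α = 0.1, we fail to reject H₀.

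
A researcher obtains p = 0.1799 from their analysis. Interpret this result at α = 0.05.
Since p = 0.1799 > α = 0.05, fail to reject H₀.
There is insufficient evidence to reject the null hypothesis; the result is not statistically significant at the 0.05 level.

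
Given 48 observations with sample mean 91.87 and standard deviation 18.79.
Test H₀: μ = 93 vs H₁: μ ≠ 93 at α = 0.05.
One-sample t-test:
H₀: μ = 93
H₁: μ ≠ 93
df = n - 1 = 47
t = (x̄ - μ₀) / (s/√n) = (91.87 - 93) / (18.79/√48) = -0.417
p-value = 0.6788

Since p-value > α = 0.05, we fail to reject H₀.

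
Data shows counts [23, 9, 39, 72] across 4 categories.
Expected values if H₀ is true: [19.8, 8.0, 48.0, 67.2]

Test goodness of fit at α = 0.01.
Chi-square goodness of fit test:
H₀: observed counts match expected distribution
H₁: observed counts differ from expected distribution
df = k - 1 = 3
χ² = Σ(O - E)²/E
   = (23 - 19.8)²/19.8 + (9 - 8.0)²/8.0 + (39 - 48.0)²/48.0 + (72 - 67.2)²/67.2
   = 0.517 + 0.125 + 1.688 + 0.343
   = 2.67
p-value = 0.4449

Since p-value > α = 0.01, we fail to reject H₀.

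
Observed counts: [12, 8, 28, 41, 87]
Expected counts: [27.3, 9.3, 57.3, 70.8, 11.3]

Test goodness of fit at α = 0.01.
Chi-square goodness of fit test:
H₀: observed counts match expected distribution
H₁: observed counts differ from expected distribution
df = k - 1 = 4
χ² = Σ(O - E)²/E
   = (12 - 27.3)²/27.3 + (8 - 9.3)²/9.3 + (28 - 57.3)²/57.3 + (41 - 70.8)²/70.8 + (87 - 11.3)²/11.3
   = 8.575 + 0.182 + 14.982 + 12.543 + 507.123
   = 543.40
p-value < 0.0001

Since p-value < α = 0.01, we reject H₀.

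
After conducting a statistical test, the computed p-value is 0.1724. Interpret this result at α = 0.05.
Since p = 0.1724 > α = 0.05, fail to reject H₀.
There is insufficient evidence to reject the null hypothesis; the result is not statistically significant at the 0.05 level.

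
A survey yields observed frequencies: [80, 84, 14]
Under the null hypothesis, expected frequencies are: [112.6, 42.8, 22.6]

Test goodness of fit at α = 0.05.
Chi-square goodness of fit test:
H₀: observed counts match expected distribution
H₁: observed counts differ from expected distribution
df = k - 1 = 2
χ² = Σ(O - E)²/E
   = (80 - 112.6)²/112.6 + (84 - 42.8)²/42.8 + (14 - 22.6)²/22.6
   = 9.438 + 39.660 + 3.273
   = 52.37
p-value < 0.0001

Since p-value < α = 0.05, we reject H₀.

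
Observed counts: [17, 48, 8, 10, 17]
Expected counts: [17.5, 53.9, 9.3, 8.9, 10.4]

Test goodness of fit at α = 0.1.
Chi-square goodness of fit test:
H₀: observed counts match expected distribution
H₁: observed counts differ from expected distribution
df = k - 1 = 4
χ² = Σ(O - E)²/E
   = (17 - 17.5)²/17.5 + (48 - 53.9)²/53.9 + (8 - 9.3)²/9.3 + (10 - 8.9)²/8.9 + (17 - 10.4)²/10.4
   = 0.014 + 0.646 + 0.182 + 0.136 + 4.188
   = 5.17
p-value = 0.2707

Since p-value > α = 0.1, we fail to reject H₀.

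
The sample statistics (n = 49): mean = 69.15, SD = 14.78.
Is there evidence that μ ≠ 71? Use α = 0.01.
One-sample t-test:
H₀: μ = 71
H₁: μ ≠ 71
df = n - 1 = 48
t = (x̄ - μ₀) / (s/√n) = (69.15 - 71) / (14.78/√49) = -0.876
p-value = 0.3853

Since p-value > α = 0.01, we fail to reject H₀.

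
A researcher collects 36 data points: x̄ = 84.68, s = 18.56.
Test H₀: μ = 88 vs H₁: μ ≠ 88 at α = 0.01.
One-sample t-test:
H₀: μ = 88
H₁: μ ≠ 88
df = n - 1 = 35
t = (x̄ - μ₀) / (s/√n) = (84.68 - 88) / (18.56/√36) = -1.073
p-value = 0.2905

Since p-value > α = 0.01, we fail to reject H₀.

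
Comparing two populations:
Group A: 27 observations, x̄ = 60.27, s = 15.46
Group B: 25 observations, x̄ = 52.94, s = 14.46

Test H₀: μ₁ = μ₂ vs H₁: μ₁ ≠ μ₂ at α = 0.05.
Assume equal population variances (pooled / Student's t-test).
Student's two-sample t-test (equal variances):
H₀: μ₁ = μ₂
H₁: μ₁ ≠ μ₂
df = n₁ + n₂ - 2 = 50
Pooled variance s_p² = [(n₁-1)s₁² + (n₂-1)s₂²] / (n₁ + n₂ - 2) = [(26)(15.46²) + (24)(14.46²)] / 50 = 224.6500
SE = √(s_p²(1/n₁ + 1/n₂)) = √(224.6500 × (1/27 + 1/25)) = 4.1601
t = (x̄₁ - x̄₂) / SE = (60.27 - 52.94) / 4.1601 = 7.33 / 4.1601 = 1.762
p-value = 0.0842

Since p-value > α = 0.05, we fail to reject H₀.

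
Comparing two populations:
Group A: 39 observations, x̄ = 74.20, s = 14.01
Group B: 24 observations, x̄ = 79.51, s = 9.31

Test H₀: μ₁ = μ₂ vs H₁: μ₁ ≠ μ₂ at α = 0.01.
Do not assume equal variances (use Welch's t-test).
Welch's two-sample t-test:
H₀: μ₁ = μ₂
H₁: μ₁ ≠ μ₂
s₁²/n₁ = 14.01²/39 = 5.0328,  s₂²/n₂ = 9.31²/24 = 3.6115
SE = √(s₁²/n₁ + s₂²/n₂) = √(5.0328 + 3.6115) = 2.9401
df (Welch-Satterthwaite) = (s₁²/n₁ + s₂²/n₂)² / [(s₁²/n₁)²/(n₁-1) + (s₂²/n₂)²/(n₂-1)] ≈ 60.57
t = (x̄₁ - x̄₂) / SE = (74.20 - 79.51) / 2.9401 = -5.31 / 2.9401 = -1.806
p-value = 0.0759

Since p-value > α = 0.01, we fail to reject H₀.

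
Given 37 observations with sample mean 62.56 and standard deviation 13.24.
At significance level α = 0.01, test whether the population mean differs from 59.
One-sample t-test:
H₀: μ = 59
H₁: μ ≠ 59
df = n - 1 = 36
t = (x̄ - μ₀) / (s/√n) = (62.56 - 59) / (13.24/√37) = 1.636
p-value = 0.1106

Since p-value > α = 0.01, we fail to reject H₀.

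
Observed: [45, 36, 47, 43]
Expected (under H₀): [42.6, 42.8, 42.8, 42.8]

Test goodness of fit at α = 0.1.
Chi-square goodness of fit test:
H₀: observed counts match expected distribution
H₁: observed counts differ from expected distribution
df = k - 1 = 3
χ² = Σ(O - E)²/E
   = (45 - 42.6)²/42.6 + (36 - 42.8)²/42.8 + (47 - 42.8)²/42.8 + (43 - 42.8)²/42.8
   = 0.135 + 1.080 + 0.412 + 0.001
   = 1.63
p-value = 0.6529

Since p-value > α = 0.1, we fail to reject H₀.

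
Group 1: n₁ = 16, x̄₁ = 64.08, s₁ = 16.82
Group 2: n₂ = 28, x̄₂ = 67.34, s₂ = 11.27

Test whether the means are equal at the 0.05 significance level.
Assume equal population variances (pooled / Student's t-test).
Student's two-sample t-test (equal variances):
H₀: μ₁ = μ₂
H₁: μ₁ ≠ μ₂
df = n₁ + n₂ - 2 = 42
Pooled variance s_p² = [(n₁-1)s₁² + (n₂-1)s₂²] / (n₁ + n₂ - 2) = [(15)(16.82²) + (27)(11.27²)] / 42 = 182.6913
SE = √(s_p²(1/n₁ + 1/n₂)) = √(182.6913 × (1/16 + 1/28)) = 4.2359
t = (x̄₁ - x̄₂) / SE = (64.08 - 67.34) / 4.2359 = -3.26 / 4.2359 = -0.770
p-value = 0.4458

Since p-value > α = 0.05, we fail to reject H₀.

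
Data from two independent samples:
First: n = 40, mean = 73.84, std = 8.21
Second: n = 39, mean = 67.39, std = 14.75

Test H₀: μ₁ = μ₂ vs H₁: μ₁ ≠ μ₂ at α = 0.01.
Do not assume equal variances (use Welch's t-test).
Welch's two-sample t-test:
H₀: μ₁ = μ₂
H₁: μ₁ ≠ μ₂
s₁²/n₁ = 8.21²/40 = 1.6851,  s₂²/n₂ = 14.75²/39 = 5.5785
SE = √(s₁²/n₁ + s₂²/n₂) = √(1.6851 + 5.5785) = 2.6951
df (Welch-Satterthwaite) = (s₁²/n₁ + s₂²/n₂)² / [(s₁²/n₁)²/(n₁-1) + (s₂²/n₂)²/(n₂-1)] ≈ 59.16
t = (x̄₁ - x̄₂) / SE = (73.84 - 67.39) / 2.6951 = 6.45 / 2.6951 = 2.393
p-value = 0.0199

Since p-value > α = 0.01, we fail to reject H₀.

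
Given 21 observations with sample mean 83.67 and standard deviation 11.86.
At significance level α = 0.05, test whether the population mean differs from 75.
One-sample t-test:
H₀: μ = 75
H₁: μ ≠ 75
df = n - 1 = 20
t = (x̄ - μ₀) / (s/√n) = (83.67 - 75) / (11.86/√21) = 3.350
p-value = 0.0032

Since p-value < α = 0.05, we reject H₀.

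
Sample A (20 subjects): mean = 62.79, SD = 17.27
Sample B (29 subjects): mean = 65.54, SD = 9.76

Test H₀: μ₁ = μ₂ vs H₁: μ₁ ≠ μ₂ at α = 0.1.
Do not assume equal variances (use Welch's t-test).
Welch's two-sample t-test:
H₀: μ₁ = μ₂
H₁: μ₁ ≠ μ₂
s₁²/n₁ = 17.27²/20 = 14.9126,  s₂²/n₂ = 9.76²/29 = 3.2847
SE = √(s₁²/n₁ + s₂²/n₂) = √(14.9126 + 3.2847) = 4.2658
df (Welch-Satterthwaite) = (s₁²/n₁ + s₂²/n₂)² / [(s₁²/n₁)²/(n₁-1) + (s₂²/n₂)²/(n₂-1)] ≈ 27.39
t = (x̄₁ - x̄₂) / SE = (62.79 - 65.54) / 4.2658 = -2.75 / 4.2658 = -0.645
p-value = 0.5245

Since p-value > α = 0.1, we fail to reject H₀.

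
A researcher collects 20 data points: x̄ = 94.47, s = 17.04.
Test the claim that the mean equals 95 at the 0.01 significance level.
One-sample t-test:
H₀: μ = 95
H₁: μ ≠ 95
df = n - 1 = 19
t = (x̄ - μ₀) / (s/√n) = (94.47 - 95) / (17.04/√20) = -0.139
p-value = 0.8908

Since p-value > α = 0.01, we fail to reject H₀.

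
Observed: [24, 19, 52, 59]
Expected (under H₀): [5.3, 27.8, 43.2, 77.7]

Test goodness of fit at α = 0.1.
Chi-square goodness of fit test:
H₀: observed counts match expected distribution
H₁: observed counts differ from expected distribution
df = k - 1 = 3
χ² = Σ(O - E)²/E
   = (24 - 5.3)²/5.3 + (19 - 27.8)²/27.8 + (52 - 43.2)²/43.2 + (59 - 77.7)²/77.7
   = 65.979 + 2.786 + 1.793 + 4.501
   = 75.06
p-value < 0.0001

Since p-value < α = 0.1, we reject H₀.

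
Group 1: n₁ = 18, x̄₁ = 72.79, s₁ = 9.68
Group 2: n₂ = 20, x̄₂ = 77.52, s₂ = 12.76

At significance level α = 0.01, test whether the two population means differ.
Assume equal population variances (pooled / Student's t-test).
Student's two-sample t-test (equal variances):
H₀: μ₁ = μ₂
H₁: μ₁ ≠ μ₂
df = n₁ + n₂ - 2 = 36
Pooled variance s_p² = [(n₁-1)s₁² + (n₂-1)s₂²] / (n₁ + n₂ - 2) = [(17)(9.68²) + (19)(12.76²)] / 36 = 130.1799
SE = √(s_p²(1/n₁ + 1/n₂)) = √(130.1799 × (1/18 + 1/20)) = 3.7069
t = (x̄₁ - x̄₂) / SE = (72.79 - 77.52) / 3.7069 = -4.73 / 3.7069 = -1.276
p-value = 0.2101

Since p-value > α = 0.01, we fail to reject H₀.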